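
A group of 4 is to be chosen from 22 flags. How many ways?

C(22,4) = 22!/(4! x 18!).

Final answer: \binom{22}{4} = 7315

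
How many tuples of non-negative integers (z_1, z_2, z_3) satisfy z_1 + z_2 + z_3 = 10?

Stars and bars with 10 stars and 2 bars:
C(10+3-1, 3-1) = C(12,2).

Final answer: C(12,2) = 66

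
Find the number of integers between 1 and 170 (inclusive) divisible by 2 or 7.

Multiples of 2: 85. Multiples of 7: 24. Of both (lcm=14): 12.
By inclusion-exclusion: 85 + 24 - 12.

Final answer: 97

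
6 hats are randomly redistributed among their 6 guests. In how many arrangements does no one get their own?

Derangements satisfy D(n) = (n-1)(D(n-1) + D(n-2)), starting from D(0)=1, D(1)=0.
D(2) = 1 x (0 + 1) = 1
D(3) = 2 x (1 + 0) = 2
D(4) = 3 x (2 + 1) = 9
D(5) = 4 x (9 + 2) = 44
D(6) = 5 x (D(5) + D(4)) = 5 x (44 + 9)

Final answer: D(6) = 265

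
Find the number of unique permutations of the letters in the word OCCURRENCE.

Letters (C:3, E:2, N:1, O:1, R:2, U:1). Total letters: 10.
Permutations = 10!/(3! x 2! x 2!).

Final answer: 151200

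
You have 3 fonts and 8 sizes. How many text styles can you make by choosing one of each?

By the multiplication principle: 3 x 8.

Final answer: 24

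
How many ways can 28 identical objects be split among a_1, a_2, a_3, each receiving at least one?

Substitute a'_i = a_i - 1 (so a'_i >= 0). Then sum a'_i = 28 - 3 = 25.
Stars and bars: C(25+3-1, 3-1) = C(27,2).

Final answer: C(27,2) = 351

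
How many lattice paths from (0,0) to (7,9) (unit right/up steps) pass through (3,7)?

Paths (0,0)->(3,7): C(10,7) = 120.
Paths (3,7)->(7,9): C(6,2) = 15.
By multiplication principle: 120 x 15.

Final answer: 1800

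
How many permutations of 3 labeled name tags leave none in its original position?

Use the recurrence D(n) = (n-1)(D(n-1) + D(n-2)) with D(0)=1, D(1)=0.
D(2) = 1 x (0 + 1) = 1
D(3) = 2 x (D(2) + D(1)) = 2 x (1 + 0)

Final answer: D(3) = 2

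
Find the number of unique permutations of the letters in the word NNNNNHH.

Letters (H:2, N:5). Total letters: 7.
Permutations = 7!/(5! x 2!).

Final answer: 21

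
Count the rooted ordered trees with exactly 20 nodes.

This is a standard Catalan-number count: the answer is C_n. Here n = 20 - 1 = 19.
Using C_0 = 1 and C_(k+1) = C_k x 2(2k+1)/(k+2), build up term by term: C_1=1, C_2=2, C_3=5, C_4=14, C_5=42, C_6=132, C_7=429, C_8=1430, C_9=4862, C_10=16796, C_11=58786, C_12=208012, C_13=742900, C_14=2674440, C_15=9694845, C_16=35357670, C_17=129644790, C_18=477638700, C_19=1767263190.

Final answer: C_{19} = 1767263190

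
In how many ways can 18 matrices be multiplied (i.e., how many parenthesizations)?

This is counted by the nth Catalan number C_n. Here n = 18 - 1 = 17.
C_n = (2n)!/(n!(n+1)!), so C_{17} = 34!/(17! x 18!) = C(34,17)/18 = 2333606220/18.

Final answer: C_{17} = 129644790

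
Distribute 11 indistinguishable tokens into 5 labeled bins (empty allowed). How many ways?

Stars and bars: C(n+k-1, k-1) = C(15,4).

Final answer: C(15,4) = 1365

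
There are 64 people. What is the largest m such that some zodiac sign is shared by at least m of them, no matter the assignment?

There are 12 possible values for zodiac sign. With 64 people and 12 categories, by pigeonhole: ceiling(64/12).

Final answer: 6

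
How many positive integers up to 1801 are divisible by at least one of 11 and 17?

Multiples of 11: 163. Multiples of 17: 105. Of both (lcm=187): 9.
By inclusion-exclusion: 163 + 105 - 9.

Final answer: 259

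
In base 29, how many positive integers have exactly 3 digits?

Leading digit: 28 options (nonzero). Other 2 digit(s): 29 options each.
Total: 28 x 29^2.

Final answer: 23548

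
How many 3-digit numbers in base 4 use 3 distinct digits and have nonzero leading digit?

The leading digit has 3 choices (anything but zero); the next has 3 (anything but the first), then 2, and so on, one fewer each time.
Total: 3 x 3 x 2.

Final answer: 18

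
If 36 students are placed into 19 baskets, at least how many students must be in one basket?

By the pigeonhole principle: ceiling(36/19).

Final answer: 2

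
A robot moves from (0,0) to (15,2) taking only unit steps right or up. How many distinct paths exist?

Each path has 15 right steps and 2 up steps in some order (17 steps total).
Choose which 2 of the 17 steps are up: C(17,2).

Final answer: C(17,2) = 136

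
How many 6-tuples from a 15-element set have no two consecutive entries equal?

First character: 15 choices. Each subsequent: 14 choices (must differ from the previous one).
Total: 15 x 14^5.

Final answer: 15 x 14^{5} = 8067360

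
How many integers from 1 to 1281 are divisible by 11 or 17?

Multiples of 11: 116. Multiples of 17: 75. Of both (lcm=187): 6.
By inclusion-exclusion: 116 + 75 - 6.

Final answer: 185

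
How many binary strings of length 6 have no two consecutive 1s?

Let a(n) count valid strings. If the last bit is 0 the prefix is any valid string of length n-1; if it is 1 the string must end in 01 with a valid prefix of length n-2. So a(n) = a(n-1) + a(n-2), a(1)=2, a(2)=3.
Computing successive values: a(1)=2, a(2)=3, a(3)=5, a(4)=8, a(5)=13, a(6)=21.

Final answer: 21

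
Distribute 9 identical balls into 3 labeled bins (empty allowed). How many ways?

Stars and bars: C(n+k-1, k-1) = C(11,2).

Final answer: C(11,2) = 55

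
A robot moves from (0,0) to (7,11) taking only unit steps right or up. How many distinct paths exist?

Each path has 7 right steps and 11 up steps in some order (18 steps total).
Choose which 11 of the 18 steps are up: C(18,11).

Final answer: C(18,11) = 31824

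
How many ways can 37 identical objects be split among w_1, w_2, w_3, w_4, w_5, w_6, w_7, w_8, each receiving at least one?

Substitute w'_i = w_i - 1 (so w'_i >= 0). Then sum w'_i = 37 - 8 = 29.
Stars and bars: C(29+8-1, 8-1) = C(36,7).

Final answer: C(36,7) = 8347680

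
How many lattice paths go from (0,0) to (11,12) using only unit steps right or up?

Each path has 11 right steps and 12 up steps in some order (23 steps total).
Choose which 12 of the 23 steps are up: C(23,12).

Final answer: C(23,12) = 1352078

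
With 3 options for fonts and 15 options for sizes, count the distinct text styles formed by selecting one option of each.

By the multiplication principle: 3 x 15.

Final answer: 45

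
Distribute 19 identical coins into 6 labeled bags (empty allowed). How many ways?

Stars and bars: C(n+k-1, k-1) = C(24,5).

Final answer: C(24,5) = 42504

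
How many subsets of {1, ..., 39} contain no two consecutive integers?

Let a(n) count such subsets of {1, ..., n}. Either n is excluded (a(n-1) ways) or n is included, forcing n-1 out (a(n-2) ways), so a(n) = a(n-1) + a(n-2) with a(1)=2, a(2)=3.
Computing successive values: a(1)=2, a(2)=3, a(3)=5, a(4)=8, a(5)=13, a(6)=21, a(7)=34, a(8)=55, a(9)=89, a(10)=144, a(11)=233, a(12)=377, a(13)=610, a(14)=987, a(15)=1597, a(16)=2584, a(17)=4181, a(18)=6765, a(19)=10946, a(20)=17711, a(21)=28657, a(22)=46368, a(23)=75025, a(24)=121393, a(25)=196418, a(26)=317811, a(27)=514229, a(28)=832040, a(29)=1346269, a(30)=2178309, a(31)=3524578, a(32)=5702887, a(33)=9227465, a(34)=14930352, a(35)=24157817, a(36)=39088169, a(37)=63245986, a(38)=102334155, a(39)=165580141.

Final answer: 165580141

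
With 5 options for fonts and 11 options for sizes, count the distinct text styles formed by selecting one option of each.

By the multiplication principle: 5 x 11.

Final answer: 55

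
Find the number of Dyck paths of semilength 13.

Total monotonic paths to (13,13): C(26,13) = 10400600.
By the reflection principle, paths that go above the diagonal number C(26,14) = 9657700.
Valid Dyck paths: 10400600 - 9657700.
(These counts are the Catalan numbers.)

Final answer: C_{13} = 742900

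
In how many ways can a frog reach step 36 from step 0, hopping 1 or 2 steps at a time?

Let f(n) count the ways. The last step is size 1 or 2, so f(n) = f(n-1) + f(n-2) with f(1)=1, f(2)=2.
Building up term by term: f(1)=1, f(2)=2, f(3)=3, f(4)=5, f(5)=8, f(6)=13, f(7)=21, f(8)=34, f(9)=55, f(10)=89, f(11)=144, f(12)=233, f(13)=377, f(14)=610, f(15)=987, f(16)=1597, f(17)=2584, f(18)=4181, f(19)=6765, f(20)=10946, f(21)=17711, f(22)=28657, f(23)=46368, f(24)=75025, f(25)=121393, f(26)=196418, f(27)=317811, f(28)=514229, f(29)=832040, f(30)=1346269, f(31)=2178309, f(32)=3524578, f(33)=5702887, f(34)=9227465, f(35)=14930352, f(36)=24157817.

Final answer: 24157817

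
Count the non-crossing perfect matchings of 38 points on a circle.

This is a standard Catalan-number count: the answer is C_n. Here n = 38/2 = 19.
C_n = (2n)!/(n!(n+1)!), so C_{19} = 38!/(19! x 20!) = C(38,19)/20 = 35345263800/20.

Final answer: C_{19} = 1767263190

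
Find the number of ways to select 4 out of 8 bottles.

C(8,4) = 8!/(4! x (8-4)!).

Final answer: C(8,4) = 70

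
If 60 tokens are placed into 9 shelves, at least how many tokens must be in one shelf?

By the pigeonhole principle: ceiling(60/9).

Final answer: 7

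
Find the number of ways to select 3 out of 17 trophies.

C(17,3) = 17!/(3! x (17-3)!).

Final answer: C(17,3) = 680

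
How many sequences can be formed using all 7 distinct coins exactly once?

The number of ways to arrange 7 distinct objects is 7!.

Final answer: 7! = 5040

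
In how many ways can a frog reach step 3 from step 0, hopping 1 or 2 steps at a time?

Let f(n) count the ways. The last step is size 1 or 2, so f(n) = f(n-1) + f(n-2) with f(1)=1, f(2)=2.
Iterating the recurrence: f(1)=1, f(2)=2, f(3)=3.

Final answer: 3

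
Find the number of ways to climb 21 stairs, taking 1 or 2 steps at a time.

Let f(n) count the ways. The last step is size 1 or 2, so f(n) = f(n-1) + f(n-2) with f(1)=1, f(2)=2.
Building up term by term: f(1)=1, f(2)=2, f(3)=3, f(4)=5, f(5)=8, f(6)=13, f(7)=21, f(8)=34, f(9)=55, f(10)=89, f(11)=144, f(12)=233, f(13)=377, f(14)=610, f(15)=987, f(16)=1597, f(17)=2584, f(18)=4181, f(19)=6765, f(20)=10946, f(21)=17711.

Final answer: 17711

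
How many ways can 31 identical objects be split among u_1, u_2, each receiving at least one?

Substitute u'_i = u_i - 1 (so u'_i >= 0). Then sum u'_i = 31 - 2 = 29.
Stars and bars: C(29+2-1, 2-1) = C(30,1).

Final answer: C(30,1) = 30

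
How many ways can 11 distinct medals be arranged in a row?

The number of ways to arrange 11 distinct objects is 11!.

Final answer: 11! = 39916800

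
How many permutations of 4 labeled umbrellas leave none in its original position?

Use the recurrence D(n) = (n-1)(D(n-1) + D(n-2)) with D(0)=1, D(1)=0.
D(2) = 1 x (0 + 1) = 1
D(3) = 2 x (1 + 0) = 2
D(4) = 3 x (D(3) + D(2)) = 3 x (2 + 1)

Final answer: D(4) = 9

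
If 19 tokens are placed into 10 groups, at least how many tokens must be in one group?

By the pigeonhole principle: ceiling(19/10).

Final answer: 2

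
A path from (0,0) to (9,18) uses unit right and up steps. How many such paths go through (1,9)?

Paths (0,0)->(1,9): C(10,9) = 10.
Paths (1,9)->(9,18): C(17,9) = 24310.
By multiplication principle: 10 x 24310.

Final answer: 243100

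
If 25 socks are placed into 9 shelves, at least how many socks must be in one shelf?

By the pigeonhole principle: ceiling(25/9).

Final answer: 3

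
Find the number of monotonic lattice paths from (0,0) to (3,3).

Each path has 3 right steps and 3 up steps in some order (6 steps total).
Choose which 3 of the 6 steps are up: C(6,3).

Final answer: C(6,3) = 20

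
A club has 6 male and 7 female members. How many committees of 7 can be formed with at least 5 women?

Sum over valid woman counts:
C(7,5)C(6,2) = 315
C(7,6)C(6,1) = 42
C(7,7)C(6,0) = 1
Total: 315 + 42 + 1.

Final answer: 358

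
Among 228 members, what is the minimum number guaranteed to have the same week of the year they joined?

There are 52 possible values for week of the year they joined. With 228 members and 52 categories, by pigeonhole: ceiling(228/52).

Final answer: 5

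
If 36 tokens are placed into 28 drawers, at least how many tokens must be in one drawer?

By the pigeonhole principle: ceiling(36/28).

Final answer: 2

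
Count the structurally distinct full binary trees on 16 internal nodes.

This is a standard Catalan-number count: the answer is C_n. Here n = 16.
C_n = C(2n,n) - C(2n,n+1), so C_{16} = C(32,16) - C(32,17) = 601080390 - 565722720.

Final answer: C_{16} = 35357670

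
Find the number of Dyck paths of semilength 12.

Total monotonic paths to (12,12): C(24,12) = 2704156.
Reflecting each bad path at its first crossing gives a bijection with paths to (11,13): C(24,13) = 2496144.
Valid Dyck paths: 2704156 - 2496144.
(Equivalently, C_{12} = C(24,12)/13 = 2704156/13.)

Final answer: C_{12} = 208012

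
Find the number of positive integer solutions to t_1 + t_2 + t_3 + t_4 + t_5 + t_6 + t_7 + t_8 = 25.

Substitute t'_i = t_i - 1 (so t'_i >= 0). Then sum t'_i = 25 - 8 = 17.
Stars and bars: C(17+8-1, 8-1) = C(24,7).

Final answer: C(24,7) = 346104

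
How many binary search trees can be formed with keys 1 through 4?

The structures are counted by the Catalan number C_n. Here n = 4.
C_n = C(2n,n) - C(2n,n+1), so C_{4} = C(8,4) - C(8,5) = 70 - 56.

Final answer: C_{4} = 14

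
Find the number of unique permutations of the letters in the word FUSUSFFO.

Letters (F:3, O:1, S:2, U:2). Total letters: 8.
Permutations = 8!/(3! x 2! x 2!).

Final answer: 1680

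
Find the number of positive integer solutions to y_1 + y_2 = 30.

Substitute y'_i = y_i - 1 (so y'_i >= 0). Then sum y'_i = 30 - 2 = 28.
Stars and bars: C(28+2-1, 2-1) = C(29,1).

Final answer: C(29,1) = 29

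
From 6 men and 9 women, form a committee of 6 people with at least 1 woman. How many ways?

Sum over valid woman counts:
C(9,1)C(6,5) = 54
C(9,2)C(6,4) = 540
C(9,3)C(6,3) = 1680
C(9,4)C(6,2) = 1890
C(9,5)C(6,1) = 756
C(9,6)C(6,0) = 84
Total: 54 + 540 + 1680 + 1890 + 756 + 84.

Final answer: 5004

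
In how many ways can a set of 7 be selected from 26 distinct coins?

C(26,7) = 26!/(7! x 19!).

Final answer: \binom{26}{7} = 657800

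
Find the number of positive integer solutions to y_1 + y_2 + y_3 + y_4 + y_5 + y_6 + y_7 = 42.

Substitute y'_i = y_i - 1 (so y'_i >= 0). Then sum y'_i = 42 - 7 = 35.
Stars and bars: C(35+7-1, 7-1) = C(41,6).

Final answer: C(41,6) = 4496388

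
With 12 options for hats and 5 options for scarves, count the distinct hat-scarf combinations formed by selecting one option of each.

By the multiplication principle: 12 x 5.

Final answer: 60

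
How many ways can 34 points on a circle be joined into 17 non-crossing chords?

This is counted by the nth Catalan number C_n. Here n = 34/2 = 17.
C_n = (2n)!/(n!(n+1)!), so C_{17} = 34!/(17! x 18!) = C(34,17)/18 = 2333606220/18.

Final answer: C_{17} = 129644790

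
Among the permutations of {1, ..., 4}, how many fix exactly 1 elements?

Choose which 1 elements are fixed: C(4,1) = 4.
Derange the remaining 3 using D(j) = (j-1)(D(j-1) + D(j-2)), D(0)=1, D(1)=0: D(2)=1, D(3)=2.
Total: 4 x 2.

Final answer: C(4,1) D(3) = 8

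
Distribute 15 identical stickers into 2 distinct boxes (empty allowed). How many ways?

Stars and bars: C(n+k-1, k-1) = C(16,1).

Final answer: C(16,1) = 16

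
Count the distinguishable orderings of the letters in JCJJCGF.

Letters (C:2, F:1, G:1, J:3). Total letters: 7.
Permutations = 7!/(3! x 2!).

Final answer: 420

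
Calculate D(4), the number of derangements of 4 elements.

Derangements satisfy D(n) = (n-1)(D(n-1) + D(n-2)), starting from D(0)=1, D(1)=0.
Building up: D(2)=1, D(3)=2.
D(4) = 3 x (D(3) + D(2)) = 3 x (2 + 1).

Final answer: D(4) = 9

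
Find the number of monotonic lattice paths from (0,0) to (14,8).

Each path has 14 right steps and 8 up steps in some order (22 steps total).
Choose which 8 of the 22 steps are up: C(22,8).

Final answer: C(22,8) = 319770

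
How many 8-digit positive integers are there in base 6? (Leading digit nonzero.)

Leading digit: 5 options (nonzero). Other 7 digit(s): 6 options each.
Total: 5 x 6^7.

Final answer: 1399680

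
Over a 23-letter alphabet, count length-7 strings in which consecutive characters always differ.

First character: 23 choices. Each subsequent: 22 choices (must differ from the previous one).
Total: 23 x 22^6.

Final answer: 23 x 22^{6} = 2607737792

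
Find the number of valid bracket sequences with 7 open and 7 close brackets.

This is a standard Catalan-number count: the answer is C_n. Here n = 7 (pairs).
C_n = C(2n,n) - C(2n,n+1), so C_{7} = C(14,7) - C(14,8) = 3432 - 3003.

Final answer: C_{7} = 429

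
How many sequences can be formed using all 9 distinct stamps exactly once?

The number of ways to arrange 9 distinct objects is 9!.

Final answer: 9! = 362880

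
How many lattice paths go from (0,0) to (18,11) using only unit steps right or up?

Each path has 18 right steps and 11 up steps in some order (29 steps total).
Choose which 11 of the 29 steps are up: C(29,11).

Final answer: C(29,11) = 34597290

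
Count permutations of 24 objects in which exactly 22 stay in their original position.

Choose which 22 elements are fixed: C(24,22) = 276.
Derange the remaining 2 using D(j) = (j-1)(D(j-1) + D(j-2)), D(0)=1, D(1)=0: D(2)=1.
Total: 276 x 1.

Final answer: C(24,22) D(2) = 276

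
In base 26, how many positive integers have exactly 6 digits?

In base 26, the leading digit has 25 choices (1..25); each of the remaining 5 digits has 26 choices.
Total: 25 x 26^5.

Final answer: 297034400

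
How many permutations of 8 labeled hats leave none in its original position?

Use the recurrence D(n) = (n-1)(D(n-1) + D(n-2)) with D(0)=1, D(1)=0.
D(2) = 1 x (0 + 1) = 1
D(3) = 2 x (1 + 0) = 2
D(4) = 3 x (2 + 1) = 9
D(5) = 4 x (9 + 2) = 44
D(6) = 5 x (44 + 9) = 265
D(7) = 6 x (265 + 44) = 1854
D(8) = 7 x (D(7) + D(6)) = 7 x (1854 + 265)

Final answer: D(8) = 14833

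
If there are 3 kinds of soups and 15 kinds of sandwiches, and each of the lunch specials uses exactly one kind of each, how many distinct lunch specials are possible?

By the multiplication principle: 3 x 15.

Final answer: 45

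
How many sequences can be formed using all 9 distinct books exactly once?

The number of ways to arrange 9 distinct objects is 9!.

Final answer: 9! = 362880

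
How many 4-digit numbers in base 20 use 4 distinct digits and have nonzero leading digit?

First digit: 19 (nonzero). Second: 19 (not first). Third: 18, etc.
Total: 19 x 19 x 18 x 17.

Final answer: 110466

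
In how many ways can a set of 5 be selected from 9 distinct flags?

C(9,5) = 9!/(5! x 4!).

Final answer: \binom{9}{5} = 126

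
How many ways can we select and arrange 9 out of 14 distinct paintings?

P(14,9) = 14!/(14-9)! = 14!/5!.

Final answer: P(14,9) = 726485760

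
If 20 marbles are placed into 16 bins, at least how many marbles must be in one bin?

By the pigeonhole principle: ceiling(20/16).

Final answer: 2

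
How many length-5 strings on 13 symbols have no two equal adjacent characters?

First character: 13 choices. Each subsequent: 12 choices (must differ from the previous one).
Total: 13 x 12^4.

Final answer: 13 x 12^{4} = 269568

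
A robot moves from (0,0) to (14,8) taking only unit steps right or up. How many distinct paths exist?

Each path has 14 right steps and 8 up steps in some order (22 steps total).
Choose which 8 of the 22 steps are up: C(22,8).

Final answer: C(22,8) = 319770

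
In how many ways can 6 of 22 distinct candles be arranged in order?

P(22,6) = 22!/(22-6)! = 22!/16!.

Final answer: P(22,6) = 53721360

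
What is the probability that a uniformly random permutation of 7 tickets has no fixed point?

Use the recurrence D(n) = (n-1)(D(n-1) + D(n-2)) with D(0)=1, D(1)=0.
Building up: D(2)=1, D(3)=2, D(4)=9, D(5)=44, D(6)=265, D(7)=1854.
Total arrangements: 7! = 5040.
Probability = D(7)/7! = 103/280.

Final answer: D(7)/7! = 1854/5040 = 0.367857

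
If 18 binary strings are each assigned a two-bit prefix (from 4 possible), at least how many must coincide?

There are 4 possible values for two-bit prefix. With 18 binary strings and 4 categories, by pigeonhole: ceiling(18/4).

Final answer: 5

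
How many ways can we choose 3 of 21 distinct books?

C(21,3) = 21!/(3! x (21-3)!).

Final answer: C(21,3) = 1330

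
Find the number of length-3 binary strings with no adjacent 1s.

Classify by the final bit: ...0 gives a(n-1) strings, ...01 gives a(n-2) strings. Thus a(n) = a(n-1) + a(n-2) with a(1)=2, a(2)=3.
Computing successive values: a(1)=2, a(2)=3, a(3)=5.

Final answer: 5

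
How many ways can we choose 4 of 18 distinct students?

C(18,4) = 18!/(4! x (18-4)!).

Final answer: C(18,4) = 3060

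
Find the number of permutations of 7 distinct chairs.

The number of ways to arrange 7 distinct objects is 7!.

Final answer: 7! = 5040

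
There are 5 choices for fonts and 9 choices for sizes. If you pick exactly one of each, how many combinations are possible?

By the multiplication principle: 5 x 9.

Final answer: 45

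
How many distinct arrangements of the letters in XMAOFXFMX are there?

Letters (A:1, F:2, M:2, O:1, X:3). Total letters: 9.
Permutations = 9!/(3! x 2! x 2!).

Final answer: 15120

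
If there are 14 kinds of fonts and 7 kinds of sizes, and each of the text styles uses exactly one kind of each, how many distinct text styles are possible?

By the multiplication principle: 14 x 7.

Final answer: 98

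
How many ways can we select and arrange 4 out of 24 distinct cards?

P(24,4) = 24!/(24-4)! = 24!/20!.

Final answer: P(24,4) = 255024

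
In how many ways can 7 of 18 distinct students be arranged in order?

P(18,7) = 18!/(18-7)! = 18!/11!.

Final answer: P(18,7) = 160392960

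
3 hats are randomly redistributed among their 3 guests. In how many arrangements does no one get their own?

Use the recurrence D(n) = (n-1)(D(n-1) + D(n-2)) with D(0)=1, D(1)=0.
D(2) = 1 x (0 + 1) = 1
D(3) = 2 x (D(2) + D(1)) = 2 x (1 + 0)

Final answer: D(3) = 2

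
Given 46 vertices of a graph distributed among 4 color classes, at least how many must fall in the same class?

By pigeonhole with 46 objects and 4 categories: ceiling(46/4).

Final answer: 12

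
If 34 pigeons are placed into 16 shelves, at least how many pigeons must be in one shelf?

By the pigeonhole principle: ceiling(34/16).

Final answer: 3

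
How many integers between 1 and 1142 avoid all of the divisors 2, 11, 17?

|div by 2|=571, |div by 11|=103, |div by 17|=67.
|div by 2&11|=51, |div by 2&17|=33, |div by 11&17|=6, |div by all|=3.
By inclusion-exclusion, divisible by at least one: 571+103+67-51-33-6+3 = 654.
Not divisible by any: 1142 - 654.

Final answer: 488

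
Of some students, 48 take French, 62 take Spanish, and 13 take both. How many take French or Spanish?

|A union B| = |A| + |B| - |A intersect B| = 48 + 62 - 13.

Final answer: 97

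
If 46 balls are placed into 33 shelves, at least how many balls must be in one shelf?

By the pigeonhole principle: ceiling(46/33).

Final answer: 2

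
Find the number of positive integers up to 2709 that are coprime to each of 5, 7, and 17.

|div by 5|=541, |div by 7|=387, |div by 17|=159.
|div by 5&7|=77, |div by 5&17|=31, |div by 7&17|=22, |div by all|=4.
By inclusion-exclusion, divisible by at least one: 541+387+159-77-31-22+4 = 961.
Not divisible by any: 2709 - 961.

Final answer: 1748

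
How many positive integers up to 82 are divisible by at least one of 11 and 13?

Multiples of 11: 7. Multiples of 13: 6. Of both (lcm=143): 0.
By inclusion-exclusion: 7 + 6 - 0.

Final answer: 13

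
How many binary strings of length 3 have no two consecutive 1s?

Classify by the final bit: ...0 gives a(n-1) strings, ...01 gives a(n-2) strings. Thus a(n) = a(n-1) + a(n-2) with a(1)=2, a(2)=3.
Building up term by term: a(1)=2, a(2)=3, a(3)=5.

Final answer: 5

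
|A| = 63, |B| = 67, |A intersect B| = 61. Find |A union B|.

|A union B| = |A| + |B| - |A intersect B| = 63 + 67 - 61.

Final answer: 69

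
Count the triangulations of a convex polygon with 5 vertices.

This is counted by the nth Catalan number C_n. Here n = 5 - 2 = 3.
C_n = (2n)!/(n!(n+1)!), so C_{3} = 6!/(3! x 4!) = C(6,3)/4 = 20/4.

Final answer: C_{3} = 5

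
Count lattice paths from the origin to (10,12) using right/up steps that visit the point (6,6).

Paths (0,0)->(6,6): C(12,6) = 924.
Paths (6,6)->(10,12): C(10,6) = 210.
By multiplication principle: 924 x 210.

Final answer: 194040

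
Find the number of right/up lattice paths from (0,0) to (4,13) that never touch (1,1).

Total paths to (4,13): C(17,13) = 2380.
Paths through (1,1): C(2,1) x C(15,12) = 910.
Avoiding (1,1): 2380 - 910.

Final answer: 1470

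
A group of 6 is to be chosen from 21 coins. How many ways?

C(21,6) = 21!/(6! x (21-6)!).

Final answer: C(21,6) = 54264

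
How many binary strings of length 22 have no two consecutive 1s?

Let a(n) count valid strings. If the last bit is 0 the prefix is any valid string of length n-1; if it is 1 the string must end in 01 with a valid prefix of length n-2. So a(n) = a(n-1) + a(n-2), a(1)=2, a(2)=3.
Building up term by term: a(1)=2, a(2)=3, a(3)=5, a(4)=8, a(5)=13, a(6)=21, a(7)=34, a(8)=55, a(9)=89, a(10)=144, a(11)=233, a(12)=377, a(13)=610, a(14)=987, a(15)=1597, a(16)=2584, a(17)=4181, a(18)=6765, a(19)=10946, a(20)=17711, a(21)=28657, a(22)=46368.

Final answer: 46368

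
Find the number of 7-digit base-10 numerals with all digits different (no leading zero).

The leading digit has 9 choices (anything but zero); the next has 9 (anything but the first), then 8, and so on, one fewer each time.
Total: 9 x 9 x 8 x 7 x 6 x 5 x 4.

Final answer: 544320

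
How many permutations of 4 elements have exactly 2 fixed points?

Choose which 2 elements are fixed: C(4,2) = 6.
Derange the remaining 2 using D(j) = (j-1)(D(j-1) + D(j-2)), D(0)=1, D(1)=0: D(2)=1.
Total: 6 x 1.

Final answer: C(4,2) D(2) = 6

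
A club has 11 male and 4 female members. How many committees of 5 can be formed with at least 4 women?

Sum over valid woman counts:
C(4,4)C(11,1).

Final answer: 11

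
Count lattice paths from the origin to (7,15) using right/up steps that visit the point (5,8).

Paths (0,0)->(5,8): C(13,8) = 1287.
Paths (5,8)->(7,15): C(9,7) = 36.
By multiplication principle: 1287 x 36.

Final answer: 46332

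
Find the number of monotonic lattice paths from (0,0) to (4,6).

Each path has 4 right steps and 6 up steps in some order (10 steps total).
Choose which 6 of the 10 steps are up: C(10,6).

Final answer: C(10,6) = 210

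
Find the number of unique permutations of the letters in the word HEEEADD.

Letters (A:1, D:2, E:3, H:1). Total letters: 7.
Permutations = 7!/(3! x 2!).

Final answer: 420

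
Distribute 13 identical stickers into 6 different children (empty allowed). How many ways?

Stars and bars: C(n+k-1, k-1) = C(18,5).

Final answer: C(18,5) = 8568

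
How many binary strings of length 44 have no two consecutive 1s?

A valid string ends in 0 (append to any length-(n-1) valid string) or in 01 (append to any length-(n-2) valid string), so a(n) = a(n-1) + a(n-2) with a(1)=2, a(2)=3.
Computing successive values: a(1)=2, a(2)=3, a(3)=5, a(4)=8, a(5)=13, a(6)=21, a(7)=34, a(8)=55, a(9)=89, a(10)=144, a(11)=233, a(12)=377, a(13)=610, a(14)=987, a(15)=1597, a(16)=2584, a(17)=4181, a(18)=6765, a(19)=10946, a(20)=17711, a(21)=28657, a(22)=46368, a(23)=75025, a(24)=121393, a(25)=196418, a(26)=317811, a(27)=514229, a(28)=832040, a(29)=1346269, a(30)=2178309, a(31)=3524578, a(32)=5702887, a(33)=9227465, a(34)=14930352, a(35)=24157817, a(36)=39088169, a(37)=63245986, a(38)=102334155, a(39)=165580141, a(40)=267914296, a(41)=433494437, a(42)=701408733, a(43)=1134903170, a(44)=1836311903.

Final answer: 1836311903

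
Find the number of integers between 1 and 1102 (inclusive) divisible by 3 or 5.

Multiples of 3: 367. Multiples of 5: 220. Of both (lcm=15): 73.
By inclusion-exclusion: 367 + 220 - 73.

Final answer: 514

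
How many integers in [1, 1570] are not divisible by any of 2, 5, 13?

|div by 2|=785, |div by 5|=314, |div by 13|=120.
|div by 2&5|=157, |div by 2&13|=60, |div by 5&13|=24, |div by all|=12.
By inclusion-exclusion, divisible by at least one: 785+314+120-157-60-24+12 = 990.
Not divisible by any: 1570 - 990.

Final answer: 580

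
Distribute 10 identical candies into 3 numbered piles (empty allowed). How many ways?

Stars and bars: C(n+k-1, k-1) = C(12,2).

Final answer: C(12,2) = 66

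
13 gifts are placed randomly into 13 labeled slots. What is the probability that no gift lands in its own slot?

Use the recurrence D(n) = (n-1)(D(n-1) + D(n-2)) with D(0)=1, D(1)=0.
Building up: D(2)=1, D(3)=2, D(4)=9, D(5)=44, D(6)=265, D(7)=1854, D(8)=14833, D(9)=133496, D(10)=1334961, D(11)=14684570, D(12)=176214841, D(13)=2290792932.
Total arrangements: 13! = 6227020800.
Probability = D(13)/13! = 63633137/172972800.

Final answer: D(13)/13! = 2290792932/6227020800 = 0.367879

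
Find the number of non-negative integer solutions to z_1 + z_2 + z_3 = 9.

Stars and bars with 9 stars and 2 bars:
C(9+3-1, 3-1) = C(11,2).

Final answer: C(11,2) = 55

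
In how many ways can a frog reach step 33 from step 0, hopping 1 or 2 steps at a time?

Let f(n) be the number of climbs. Removing the last move (1 or 2 steps) gives f(n) = f(n-1) + f(n-2); base cases f(1)=1, f(2)=2.
Building up term by term: f(1)=1, f(2)=2, f(3)=3, f(4)=5, f(5)=8, f(6)=13, f(7)=21, f(8)=34, f(9)=55, f(10)=89, f(11)=144, f(12)=233, f(13)=377, f(14)=610, f(15)=987, f(16)=1597, f(17)=2584, f(18)=4181, f(19)=6765, f(20)=10946, f(21)=17711, f(22)=28657, f(23)=46368, f(24)=75025, f(25)=121393, f(26)=196418, f(27)=317811, f(28)=514229, f(29)=832040, f(30)=1346269, f(31)=2178309, f(32)=3524578, f(33)=5702887.

Final answer: 5702887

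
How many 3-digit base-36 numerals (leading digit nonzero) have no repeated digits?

First digit: 35 (nonzero). Second: 35 (not first). Third: 34, etc.
Total: 35 x 35 x 34.

Final answer: 41650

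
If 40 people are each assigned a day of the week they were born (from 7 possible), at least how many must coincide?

There are 7 possible values for day of the week they were born. With 40 people and 7 categories, by pigeonhole: ceiling(40/7).

Final answer: 6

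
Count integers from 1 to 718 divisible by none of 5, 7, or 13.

|div by 5|=143, |div by 7|=102, |div by 13|=55.
|div by 5&7|=20, |div by 5&13|=11, |div by 7&13|=7, |div by all|=1.
By inclusion-exclusion, divisible by at least one: 143+102+55-20-11-7+1 = 263.
Not divisible by any: 718 - 263.

Final answer: 455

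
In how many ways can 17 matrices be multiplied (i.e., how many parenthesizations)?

The structures are counted by the Catalan number C_n. Here n = 17 - 1 = 16.
C_n = (2n)!/(n!(n+1)!), so C_{16} = 32!/(16! x 17!) = C(32,16)/17 = 601080390/17.

Final answer: C_{16} = 35357670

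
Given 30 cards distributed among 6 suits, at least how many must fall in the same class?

By pigeonhole with 30 objects and 6 categories: ceiling(30/6).

Final answer: 5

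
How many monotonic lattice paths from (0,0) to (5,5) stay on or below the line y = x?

Total monotonic paths to (5,5): C(10,5) = 252.
A path is bad iff it touches y = x + 1; reflecting its initial segment maps bad paths bijectively onto all paths to (4,6), of which there are C(10,6) = 210.
Valid Dyck paths: 252 - 210.
(These counts are the Catalan numbers.)

Final answer: C_{5} = 42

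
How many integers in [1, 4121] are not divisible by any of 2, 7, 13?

|div by 2|=2060, |div by 7|=588, |div by 13|=317.
|div by 2&7|=294, |div by 2&13|=158, |div by 7&13|=45, |div by all|=22.
By inclusion-exclusion, divisible by at least one: 2060+588+317-294-158-45+22 = 2490.
Not divisible by any: 4121 - 2490.

Final answer: 1631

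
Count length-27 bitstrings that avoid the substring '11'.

Let a(n) count valid strings. If the last bit is 0 the prefix is any valid string of length n-1; if it is 1 the string must end in 01 with a valid prefix of length n-2. So a(n) = a(n-1) + a(n-2), a(1)=2, a(2)=3.
Computing successive values: a(1)=2, a(2)=3, a(3)=5, a(4)=8, a(5)=13, a(6)=21, a(7)=34, a(8)=55, a(9)=89, a(10)=144, a(11)=233, a(12)=377, a(13)=610, a(14)=987, a(15)=1597, a(16)=2584, a(17)=4181, a(18)=6765, a(19)=10946, a(20)=17711, a(21)=28657, a(22)=46368, a(23)=75025, a(24)=121393, a(25)=196418, a(26)=317811, a(27)=514229.

Final answer: 514229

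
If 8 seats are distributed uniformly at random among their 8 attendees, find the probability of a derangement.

D(n) = (n-1)(D(n-1) + D(n-2)), D(0)=1, D(1)=0.
Building up: D(2)=1, D(3)=2, D(4)=9, D(5)=44, D(6)=265, D(7)=1854, D(8)=14833.
Total arrangements: 8! = 40320.
Probability = D(8)/8! = 2119/5760.

Final answer: D(8)/8! = 14833/40320 = 0.367882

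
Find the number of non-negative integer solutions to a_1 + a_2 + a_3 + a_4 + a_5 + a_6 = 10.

Stars and bars with 10 stars and 5 bars:
C(10+6-1, 6-1) = C(15,5).

Final answer: C(15,5) = 3003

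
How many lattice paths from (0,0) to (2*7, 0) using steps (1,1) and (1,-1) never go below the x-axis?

Total monotonic paths to (7,7): C(14,7) = 3432.
A path is bad iff it touches y = x + 1; reflecting its initial segment maps bad paths bijectively onto all paths to (6,8), of which there are C(14,8) = 3003.
Valid Dyck paths: 3432 - 3003.
(These counts are the Catalan numbers.)

Final answer: C_{7} = 429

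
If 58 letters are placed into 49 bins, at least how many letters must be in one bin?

By the pigeonhole principle: ceiling(58/49).

Final answer: 2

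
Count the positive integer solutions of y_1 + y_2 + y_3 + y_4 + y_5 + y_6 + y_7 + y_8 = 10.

Substitute y'_i = y_i - 1 (so y'_i >= 0). Then sum y'_i = 10 - 8 = 2.
Stars and bars: C(2+8-1, 8-1) = C(9,7).

Final answer: C(9,7) = 36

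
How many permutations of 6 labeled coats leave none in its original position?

Use the recurrence D(n) = (n-1)(D(n-1) + D(n-2)) with D(0)=1, D(1)=0.
D(2) = 1 x (0 + 1) = 1
D(3) = 2 x (1 + 0) = 2
D(4) = 3 x (2 + 1) = 9
D(5) = 4 x (9 + 2) = 44
D(6) = 5 x (D(5) + D(4)) = 5 x (44 + 9)

Final answer: D(6) = 265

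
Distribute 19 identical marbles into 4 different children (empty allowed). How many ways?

Stars and bars: C(n+k-1, k-1) = C(22,3).

Final answer: C(22,3) = 1540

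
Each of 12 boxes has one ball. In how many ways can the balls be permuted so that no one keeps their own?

Derangements satisfy D(n) = (n-1)(D(n-1) + D(n-2)), starting from D(0)=1, D(1)=0.
D(2) = 1 x (0 + 1) = 1
D(3) = 2 x (1 + 0) = 2
D(4) = 3 x (2 + 1) = 9
D(5) = 4 x (9 + 2) = 44
D(6) = 5 x (44 + 9) = 265
D(7) = 6 x (265 + 44) = 1854
D(8) = 7 x (1854 + 265) = 14833
D(9) = 8 x (14833 + 1854) = 133496
D(10) = 9 x (133496 + 14833) = 1334961
D(11) = 10 x (1334961 + 133496) = 14684570
D(12) = 11 x (D(11) + D(10)) = 11 x (14684570 + 1334961)

Final answer: D(12) = 176214841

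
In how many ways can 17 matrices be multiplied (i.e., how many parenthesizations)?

This is a standard Catalan-number count: the answer is C_n. Here n = 17 - 1 = 16.
C_n = (2n)!/(n!(n+1)!), so C_{16} = 32!/(16! x 17!) = C(32,16)/17 = 601080390/17.

Final answer: C_{16} = 35357670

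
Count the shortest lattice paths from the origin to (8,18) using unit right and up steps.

Each path has 8 right steps and 18 up steps in some order (26 steps total).
Choose which 18 of the 26 steps are up: C(26,18).

Final answer: C(26,18) = 1562275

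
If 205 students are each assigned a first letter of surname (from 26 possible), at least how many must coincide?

There are 26 possible values for first letter of surname. With 205 students and 26 categories, by pigeonhole: ceiling(205/26).

Final answer: 8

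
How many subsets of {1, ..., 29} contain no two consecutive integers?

Let a(n) count such subsets of {1, ..., n}. Either n is excluded (a(n-1) ways) or n is included, forcing n-1 out (a(n-2) ways), so a(n) = a(n-1) + a(n-2) with a(1)=2, a(2)=3.
Iterating the recurrence: a(1)=2, a(2)=3, a(3)=5, a(4)=8, a(5)=13, a(6)=21, a(7)=34, a(8)=55, a(9)=89, a(10)=144, a(11)=233, a(12)=377, a(13)=610, a(14)=987, a(15)=1597, a(16)=2584, a(17)=4181, a(18)=6765, a(19)=10946, a(20)=17711, a(21)=28657, a(22)=46368, a(23)=75025, a(24)=121393, a(25)=196418, a(26)=317811, a(27)=514229, a(28)=832040, a(29)=1346269.

Final answer: 1346269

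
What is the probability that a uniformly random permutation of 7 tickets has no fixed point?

Derangements satisfy D(n) = (n-1)(D(n-1) + D(n-2)), starting from D(0)=1, D(1)=0.
Building up: D(2)=1, D(3)=2, D(4)=9, D(5)=44, D(6)=265, D(7)=1854.
Total arrangements: 7! = 5040.
Probability = D(7)/7! = 103/280.

Final answer: D(7)/7! = 1854/5040 = 0.367857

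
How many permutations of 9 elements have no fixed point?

Use the recurrence D(n) = (n-1)(D(n-1) + D(n-2)) with D(0)=1, D(1)=0.
Building up: D(2)=1, D(3)=2, D(4)=9, D(5)=44, D(6)=265, D(7)=1854, D(8)=14833.
D(9) = 8 x (D(8) + D(7)) = 8 x (14833 + 1854).

Final answer: D(9) = 133496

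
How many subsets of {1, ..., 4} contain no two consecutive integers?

Condition on whether n belongs to the subset: if not, any valid subset of {1, ..., n-1} works (a(n-1)); if so, n-1 is excluded and the rest is a valid subset of {1, ..., n-2} (a(n-2)). Hence a(n) = a(n-1) + a(n-2), a(1)=2, a(2)=3.
Building up term by term: a(1)=2, a(2)=3, a(3)=5, a(4)=8.

Final answer: 8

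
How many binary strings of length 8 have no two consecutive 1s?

Let a(n) count valid strings. If the last bit is 0 the prefix is any valid string of length n-1; if it is 1 the string must end in 01 with a valid prefix of length n-2. So a(n) = a(n-1) + a(n-2), a(1)=2, a(2)=3.
Building up term by term: a(1)=2, a(2)=3, a(3)=5, a(4)=8, a(5)=13, a(6)=21, a(7)=34, a(8)=55.

Final answer: 55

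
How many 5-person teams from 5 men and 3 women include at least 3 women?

Sum over valid woman counts:
C(3,3)C(5,2).

Final answer: 10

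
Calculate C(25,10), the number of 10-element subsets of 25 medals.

C(25,10) = 25!/(10! x 15!).

Final answer: \binom{25}{10} = 3268760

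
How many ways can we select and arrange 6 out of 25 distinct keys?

P(25,6) = 25!/(25-6)! = 25!/19!.

Final answer: P(25,6) = 127512000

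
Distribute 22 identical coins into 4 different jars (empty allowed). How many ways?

Stars and bars: C(n+k-1, k-1) = C(25,3).

Final answer: C(25,3) = 2300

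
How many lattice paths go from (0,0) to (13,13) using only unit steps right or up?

Each path has 13 right steps and 13 up steps in some order (26 steps total).
Choose which 13 of the 26 steps are up: C(26,13).

Final answer: C(26,13) = 10400600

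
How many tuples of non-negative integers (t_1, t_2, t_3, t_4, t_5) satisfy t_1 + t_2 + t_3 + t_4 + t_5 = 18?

Stars and bars with 18 stars and 4 bars:
C(18+5-1, 5-1) = C(22,4).

Final answer: C(22,4) = 7315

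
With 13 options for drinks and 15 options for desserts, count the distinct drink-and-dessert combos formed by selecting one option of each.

By the multiplication principle: 13 x 15.

Final answer: 195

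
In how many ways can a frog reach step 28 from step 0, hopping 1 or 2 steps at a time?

Let f(n) be the number of climbs. Removing the last move (1 or 2 steps) gives f(n) = f(n-1) + f(n-2); base cases f(1)=1, f(2)=2.
Building up term by term: f(1)=1, f(2)=2, f(3)=3, f(4)=5, f(5)=8, f(6)=13, f(7)=21, f(8)=34, f(9)=55, f(10)=89, f(11)=144, f(12)=233, f(13)=377, f(14)=610, f(15)=987, f(16)=1597, f(17)=2584, f(18)=4181, f(19)=6765, f(20)=10946, f(21)=17711, f(22)=28657, f(23)=46368, f(24)=75025, f(25)=121393, f(26)=196418, f(27)=317811, f(28)=514229.

Final answer: 514229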